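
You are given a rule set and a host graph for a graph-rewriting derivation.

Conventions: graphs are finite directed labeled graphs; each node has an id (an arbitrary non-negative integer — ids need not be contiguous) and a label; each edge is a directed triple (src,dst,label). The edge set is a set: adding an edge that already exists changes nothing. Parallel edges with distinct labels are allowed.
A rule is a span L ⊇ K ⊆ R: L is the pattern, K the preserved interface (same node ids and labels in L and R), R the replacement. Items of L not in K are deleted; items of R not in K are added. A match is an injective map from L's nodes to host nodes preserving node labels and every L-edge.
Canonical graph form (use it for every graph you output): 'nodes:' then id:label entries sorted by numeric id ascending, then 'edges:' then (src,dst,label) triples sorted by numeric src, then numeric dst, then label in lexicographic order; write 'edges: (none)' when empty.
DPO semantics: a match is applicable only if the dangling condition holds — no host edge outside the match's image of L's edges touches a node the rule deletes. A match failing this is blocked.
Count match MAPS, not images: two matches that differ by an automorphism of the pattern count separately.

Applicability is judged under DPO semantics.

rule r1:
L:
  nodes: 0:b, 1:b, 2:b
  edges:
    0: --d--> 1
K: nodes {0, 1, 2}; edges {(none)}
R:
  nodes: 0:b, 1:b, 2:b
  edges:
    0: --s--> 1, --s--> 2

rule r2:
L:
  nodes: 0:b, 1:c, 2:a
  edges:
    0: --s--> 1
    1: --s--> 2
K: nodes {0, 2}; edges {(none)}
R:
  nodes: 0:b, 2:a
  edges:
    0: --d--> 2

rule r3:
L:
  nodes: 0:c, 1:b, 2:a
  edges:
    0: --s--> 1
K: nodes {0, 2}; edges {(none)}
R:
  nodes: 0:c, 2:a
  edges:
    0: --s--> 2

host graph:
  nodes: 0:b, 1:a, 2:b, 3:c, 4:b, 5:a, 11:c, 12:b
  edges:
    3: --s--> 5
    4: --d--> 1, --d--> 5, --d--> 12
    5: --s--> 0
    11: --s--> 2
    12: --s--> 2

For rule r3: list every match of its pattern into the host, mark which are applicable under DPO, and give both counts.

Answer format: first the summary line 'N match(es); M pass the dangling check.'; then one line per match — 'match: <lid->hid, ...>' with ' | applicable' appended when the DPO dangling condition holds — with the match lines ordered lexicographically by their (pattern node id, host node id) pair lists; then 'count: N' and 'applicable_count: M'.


2 match(es); 0 pass the dangling check.
match: 0->11, 1->2, 2->1
match: 0->11, 1->2, 2->5
count: 2
applicable_count: 0


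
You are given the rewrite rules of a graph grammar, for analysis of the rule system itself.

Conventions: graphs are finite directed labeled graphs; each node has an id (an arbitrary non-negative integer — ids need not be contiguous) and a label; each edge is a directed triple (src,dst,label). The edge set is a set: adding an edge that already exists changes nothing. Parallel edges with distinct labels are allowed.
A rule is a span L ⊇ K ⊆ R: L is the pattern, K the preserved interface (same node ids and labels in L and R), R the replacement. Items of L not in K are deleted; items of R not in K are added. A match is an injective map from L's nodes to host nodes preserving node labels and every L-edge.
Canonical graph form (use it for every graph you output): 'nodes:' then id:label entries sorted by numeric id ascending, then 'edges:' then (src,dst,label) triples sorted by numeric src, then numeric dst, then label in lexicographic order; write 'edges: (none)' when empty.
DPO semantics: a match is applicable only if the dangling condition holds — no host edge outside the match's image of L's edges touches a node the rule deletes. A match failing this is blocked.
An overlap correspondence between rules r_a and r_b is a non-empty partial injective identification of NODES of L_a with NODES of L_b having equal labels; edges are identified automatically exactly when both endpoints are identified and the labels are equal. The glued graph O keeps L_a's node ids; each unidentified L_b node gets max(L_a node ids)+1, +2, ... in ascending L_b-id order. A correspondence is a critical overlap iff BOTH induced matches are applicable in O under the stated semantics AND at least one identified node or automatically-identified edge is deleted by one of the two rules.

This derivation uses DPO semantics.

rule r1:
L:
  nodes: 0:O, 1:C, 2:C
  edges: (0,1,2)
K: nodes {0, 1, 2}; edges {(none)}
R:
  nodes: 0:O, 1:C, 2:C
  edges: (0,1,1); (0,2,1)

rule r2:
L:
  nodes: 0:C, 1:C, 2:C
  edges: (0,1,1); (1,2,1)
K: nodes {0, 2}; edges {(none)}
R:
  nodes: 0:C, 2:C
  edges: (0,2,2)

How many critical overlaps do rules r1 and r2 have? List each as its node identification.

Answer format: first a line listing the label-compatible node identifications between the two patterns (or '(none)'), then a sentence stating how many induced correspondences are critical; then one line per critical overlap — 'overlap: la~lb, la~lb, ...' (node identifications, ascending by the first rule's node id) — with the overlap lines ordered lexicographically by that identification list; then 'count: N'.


label-compatible node identifications between L(r1) and L(r2): 1~0, 1~1, 1~2, 2~0, 2~1, 2~2
3 of the induced correspondences are critical overlaps of r1 and r2.
overlap: 1~0, 2~1
overlap: 1~2, 2~1
overlap: 2~1
count: 3


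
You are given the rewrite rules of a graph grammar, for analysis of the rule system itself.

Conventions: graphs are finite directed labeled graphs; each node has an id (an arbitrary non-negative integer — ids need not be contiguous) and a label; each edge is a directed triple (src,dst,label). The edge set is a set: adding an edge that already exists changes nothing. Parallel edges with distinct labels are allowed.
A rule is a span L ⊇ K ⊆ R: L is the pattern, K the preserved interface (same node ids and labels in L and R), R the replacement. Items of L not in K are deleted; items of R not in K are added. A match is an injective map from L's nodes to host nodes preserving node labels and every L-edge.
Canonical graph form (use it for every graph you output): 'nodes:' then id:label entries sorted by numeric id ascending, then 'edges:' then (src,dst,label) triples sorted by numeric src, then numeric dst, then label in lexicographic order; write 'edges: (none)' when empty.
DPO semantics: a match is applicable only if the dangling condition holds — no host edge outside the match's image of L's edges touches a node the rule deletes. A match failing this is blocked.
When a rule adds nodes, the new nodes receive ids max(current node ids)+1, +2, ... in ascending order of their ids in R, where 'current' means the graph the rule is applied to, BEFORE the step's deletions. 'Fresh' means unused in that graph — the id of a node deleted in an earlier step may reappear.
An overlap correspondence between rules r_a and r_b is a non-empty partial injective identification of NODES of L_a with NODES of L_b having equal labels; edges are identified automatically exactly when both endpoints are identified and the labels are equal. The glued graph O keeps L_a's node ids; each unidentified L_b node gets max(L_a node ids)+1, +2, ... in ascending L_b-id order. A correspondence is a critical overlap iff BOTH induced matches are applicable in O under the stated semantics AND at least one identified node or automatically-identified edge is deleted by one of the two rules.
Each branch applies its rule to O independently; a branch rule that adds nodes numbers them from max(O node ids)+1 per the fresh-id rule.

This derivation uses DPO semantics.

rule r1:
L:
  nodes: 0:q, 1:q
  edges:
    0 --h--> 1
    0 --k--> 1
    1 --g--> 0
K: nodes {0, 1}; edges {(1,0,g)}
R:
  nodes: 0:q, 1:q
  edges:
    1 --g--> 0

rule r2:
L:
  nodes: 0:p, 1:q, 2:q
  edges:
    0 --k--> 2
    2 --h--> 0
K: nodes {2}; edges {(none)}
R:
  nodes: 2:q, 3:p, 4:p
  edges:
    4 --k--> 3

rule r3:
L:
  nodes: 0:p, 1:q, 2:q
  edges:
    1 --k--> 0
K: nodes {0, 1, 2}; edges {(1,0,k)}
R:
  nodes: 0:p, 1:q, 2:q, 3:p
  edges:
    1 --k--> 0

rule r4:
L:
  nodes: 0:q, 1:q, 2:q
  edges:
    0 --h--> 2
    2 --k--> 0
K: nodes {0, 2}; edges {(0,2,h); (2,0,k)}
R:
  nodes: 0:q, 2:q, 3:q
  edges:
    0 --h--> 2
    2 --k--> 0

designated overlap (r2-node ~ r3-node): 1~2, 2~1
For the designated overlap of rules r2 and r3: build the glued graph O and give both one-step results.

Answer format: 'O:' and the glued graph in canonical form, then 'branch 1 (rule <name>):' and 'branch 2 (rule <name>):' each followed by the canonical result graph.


O:
nodes: 0:p, 1:q, 2:q, 3:p
edges: (0,2,k); (2,0,h); (2,3,k)
branch 1 (rule r2):
nodes: 2:q, 3:p, 4:p, 5:p
edges: (2,3,k); (5,4,k)
branch 2 (rule r3):
nodes: 0:p, 1:q, 2:q, 3:p, 4:p
edges: (0,2,k); (2,0,h); (2,3,k)


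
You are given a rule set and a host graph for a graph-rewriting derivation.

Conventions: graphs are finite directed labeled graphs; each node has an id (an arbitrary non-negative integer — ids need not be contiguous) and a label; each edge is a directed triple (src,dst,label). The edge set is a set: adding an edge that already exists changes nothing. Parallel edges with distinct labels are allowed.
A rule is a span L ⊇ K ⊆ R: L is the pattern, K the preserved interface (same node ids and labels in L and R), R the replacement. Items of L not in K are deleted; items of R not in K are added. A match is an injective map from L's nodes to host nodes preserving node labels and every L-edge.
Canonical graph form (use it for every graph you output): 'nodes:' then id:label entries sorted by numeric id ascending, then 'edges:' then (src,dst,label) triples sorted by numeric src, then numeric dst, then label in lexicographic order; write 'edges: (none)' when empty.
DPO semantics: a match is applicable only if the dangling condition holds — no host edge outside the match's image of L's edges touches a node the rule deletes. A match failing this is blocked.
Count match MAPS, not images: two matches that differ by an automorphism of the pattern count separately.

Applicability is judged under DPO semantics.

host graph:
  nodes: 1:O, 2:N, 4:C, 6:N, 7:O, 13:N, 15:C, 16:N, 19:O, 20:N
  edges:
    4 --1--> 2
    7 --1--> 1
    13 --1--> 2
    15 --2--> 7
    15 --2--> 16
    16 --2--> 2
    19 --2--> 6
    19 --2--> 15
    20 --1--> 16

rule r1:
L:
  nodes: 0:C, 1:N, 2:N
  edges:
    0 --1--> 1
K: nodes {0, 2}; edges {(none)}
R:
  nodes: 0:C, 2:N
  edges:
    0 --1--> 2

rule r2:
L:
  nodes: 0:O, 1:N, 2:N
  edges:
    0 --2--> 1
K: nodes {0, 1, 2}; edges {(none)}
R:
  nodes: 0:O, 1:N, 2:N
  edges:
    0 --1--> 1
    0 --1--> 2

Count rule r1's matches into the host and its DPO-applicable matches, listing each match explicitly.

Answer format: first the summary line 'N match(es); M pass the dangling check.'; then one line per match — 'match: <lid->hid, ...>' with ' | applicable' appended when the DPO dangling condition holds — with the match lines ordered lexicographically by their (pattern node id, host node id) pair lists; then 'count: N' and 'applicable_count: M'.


4 match(es); 0 pass the dangling check.
match: 0->4, 1->2, 2->6
match: 0->4, 1->2, 2->13
match: 0->4, 1->2, 2->16
match: 0->4, 1->2, 2->20
count: 4
applicable_count: 0


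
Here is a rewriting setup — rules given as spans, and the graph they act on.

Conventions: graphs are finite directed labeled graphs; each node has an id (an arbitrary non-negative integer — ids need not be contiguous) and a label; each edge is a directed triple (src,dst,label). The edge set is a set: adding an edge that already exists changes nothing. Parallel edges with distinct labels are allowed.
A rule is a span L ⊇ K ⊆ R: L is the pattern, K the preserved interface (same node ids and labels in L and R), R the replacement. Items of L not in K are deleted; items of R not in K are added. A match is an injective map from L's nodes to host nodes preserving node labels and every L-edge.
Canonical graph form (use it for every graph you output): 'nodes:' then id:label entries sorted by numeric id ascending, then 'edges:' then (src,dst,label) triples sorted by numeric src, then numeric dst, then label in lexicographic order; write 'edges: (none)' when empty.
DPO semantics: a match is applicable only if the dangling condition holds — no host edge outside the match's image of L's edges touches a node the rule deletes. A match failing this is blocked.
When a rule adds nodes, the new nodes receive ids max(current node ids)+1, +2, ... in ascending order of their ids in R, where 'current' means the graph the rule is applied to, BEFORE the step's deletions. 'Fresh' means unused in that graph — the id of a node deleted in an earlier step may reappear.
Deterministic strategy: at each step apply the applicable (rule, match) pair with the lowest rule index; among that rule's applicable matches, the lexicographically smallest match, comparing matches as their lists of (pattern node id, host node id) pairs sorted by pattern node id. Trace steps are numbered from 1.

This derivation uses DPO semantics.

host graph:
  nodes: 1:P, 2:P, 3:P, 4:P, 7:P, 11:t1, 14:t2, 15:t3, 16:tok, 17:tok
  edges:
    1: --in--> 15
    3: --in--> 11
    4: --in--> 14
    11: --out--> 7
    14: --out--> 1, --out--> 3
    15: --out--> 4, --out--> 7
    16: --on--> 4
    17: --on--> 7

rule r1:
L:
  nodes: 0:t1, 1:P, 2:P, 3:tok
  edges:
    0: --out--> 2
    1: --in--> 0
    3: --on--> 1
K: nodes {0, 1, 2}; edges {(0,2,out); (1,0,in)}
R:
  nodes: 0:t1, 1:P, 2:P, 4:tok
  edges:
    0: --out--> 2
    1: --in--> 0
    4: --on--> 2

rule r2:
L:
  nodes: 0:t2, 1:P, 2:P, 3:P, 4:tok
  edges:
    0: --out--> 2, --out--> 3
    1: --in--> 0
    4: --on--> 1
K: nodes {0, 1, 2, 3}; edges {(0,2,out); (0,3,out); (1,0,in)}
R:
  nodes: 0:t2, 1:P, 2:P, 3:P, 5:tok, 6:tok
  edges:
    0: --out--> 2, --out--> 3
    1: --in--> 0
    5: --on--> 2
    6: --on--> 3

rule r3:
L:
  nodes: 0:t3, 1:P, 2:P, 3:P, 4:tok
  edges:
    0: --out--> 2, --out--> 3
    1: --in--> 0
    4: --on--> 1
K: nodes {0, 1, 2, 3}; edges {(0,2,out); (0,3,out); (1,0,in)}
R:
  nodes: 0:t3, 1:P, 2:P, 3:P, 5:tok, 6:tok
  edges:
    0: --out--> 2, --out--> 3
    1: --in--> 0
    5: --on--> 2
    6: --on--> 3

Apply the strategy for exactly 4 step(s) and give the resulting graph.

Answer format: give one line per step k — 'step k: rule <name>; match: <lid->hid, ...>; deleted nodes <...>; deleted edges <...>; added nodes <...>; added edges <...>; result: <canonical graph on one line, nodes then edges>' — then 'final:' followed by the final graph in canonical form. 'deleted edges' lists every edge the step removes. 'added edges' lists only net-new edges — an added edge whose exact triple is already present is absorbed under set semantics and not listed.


step 1: rule r2; match: 0->14, 1->4, 2->1, 3->3, 4->16; deleted nodes 16; deleted edges (16,4,on); added nodes 18, 19; added edges (18,1,on); (19,3,on); result: nodes: 1:P, 2:P, 3:P, 4:P, 7:P, 11:t1, 14:t2, 15:t3, 17:tok, 18:tok, 19:tok edges: (1,15,in); (3,11,in); (4,14,in); (11,7,out); (14,1,out); (14,3,out); (15,4,out); (15,7,out); (17,7,on); (18,1,on); (19,3,on)
step 2: rule r1; match: 0->11, 1->3, 2->7, 3->19; deleted nodes 19; deleted edges (19,3,on); added nodes 20; added edges (20,7,on); result: nodes: 1:P, 2:P, 3:P, 4:P, 7:P, 11:t1, 14:t2, 15:t3, 17:tok, 18:tok, 20:tok edges: (1,15,in); (3,11,in); (4,14,in); (11,7,out); (14,1,out); (14,3,out); (15,4,out); (15,7,out); (17,7,on); (18,1,on); (20,7,on)
step 3: rule r3; match: 0->15, 1->1, 2->4, 3->7, 4->18; deleted nodes 18; deleted edges (18,1,on); added nodes 21, 22; added edges (21,4,on); (22,7,on); result: nodes: 1:P, 2:P, 3:P, 4:P, 7:P, 11:t1, 14:t2, 15:t3, 17:tok, 20:tok, 21:tok, 22:tok edges: (1,15,in); (3,11,in); (4,14,in); (11,7,out); (14,1,out); (14,3,out); (15,4,out); (15,7,out); (17,7,on); (20,7,on); (21,4,on); (22,7,on)
step 4: rule r2; match: 0->14, 1->4, 2->1, 3->3, 4->21; deleted nodes 21; deleted edges (21,4,on); added nodes 23, 24; added edges (23,1,on); (24,3,on); result: nodes: 1:P, 2:P, 3:P, 4:P, 7:P, 11:t1, 14:t2, 15:t3, 17:tok, 20:tok, 22:tok, 23:tok, 24:tok edges: (1,15,in); (3,11,in); (4,14,in); (11,7,out); (14,1,out); (14,3,out); (15,4,out); (15,7,out); (17,7,on); (20,7,on); (22,7,on); (23,1,on); (24,3,on)
final:
nodes: 1:P, 2:P, 3:P, 4:P, 7:P, 11:t1, 14:t2, 15:t3, 17:tok, 20:tok, 22:tok, 23:tok, 24:tok
edges: (1,15,in); (3,11,in); (4,14,in); (11,7,out); (14,1,out); (14,3,out); (15,4,out); (15,7,out); (17,7,on); (20,7,on); (22,7,on); (23,1,on); (24,3,on)


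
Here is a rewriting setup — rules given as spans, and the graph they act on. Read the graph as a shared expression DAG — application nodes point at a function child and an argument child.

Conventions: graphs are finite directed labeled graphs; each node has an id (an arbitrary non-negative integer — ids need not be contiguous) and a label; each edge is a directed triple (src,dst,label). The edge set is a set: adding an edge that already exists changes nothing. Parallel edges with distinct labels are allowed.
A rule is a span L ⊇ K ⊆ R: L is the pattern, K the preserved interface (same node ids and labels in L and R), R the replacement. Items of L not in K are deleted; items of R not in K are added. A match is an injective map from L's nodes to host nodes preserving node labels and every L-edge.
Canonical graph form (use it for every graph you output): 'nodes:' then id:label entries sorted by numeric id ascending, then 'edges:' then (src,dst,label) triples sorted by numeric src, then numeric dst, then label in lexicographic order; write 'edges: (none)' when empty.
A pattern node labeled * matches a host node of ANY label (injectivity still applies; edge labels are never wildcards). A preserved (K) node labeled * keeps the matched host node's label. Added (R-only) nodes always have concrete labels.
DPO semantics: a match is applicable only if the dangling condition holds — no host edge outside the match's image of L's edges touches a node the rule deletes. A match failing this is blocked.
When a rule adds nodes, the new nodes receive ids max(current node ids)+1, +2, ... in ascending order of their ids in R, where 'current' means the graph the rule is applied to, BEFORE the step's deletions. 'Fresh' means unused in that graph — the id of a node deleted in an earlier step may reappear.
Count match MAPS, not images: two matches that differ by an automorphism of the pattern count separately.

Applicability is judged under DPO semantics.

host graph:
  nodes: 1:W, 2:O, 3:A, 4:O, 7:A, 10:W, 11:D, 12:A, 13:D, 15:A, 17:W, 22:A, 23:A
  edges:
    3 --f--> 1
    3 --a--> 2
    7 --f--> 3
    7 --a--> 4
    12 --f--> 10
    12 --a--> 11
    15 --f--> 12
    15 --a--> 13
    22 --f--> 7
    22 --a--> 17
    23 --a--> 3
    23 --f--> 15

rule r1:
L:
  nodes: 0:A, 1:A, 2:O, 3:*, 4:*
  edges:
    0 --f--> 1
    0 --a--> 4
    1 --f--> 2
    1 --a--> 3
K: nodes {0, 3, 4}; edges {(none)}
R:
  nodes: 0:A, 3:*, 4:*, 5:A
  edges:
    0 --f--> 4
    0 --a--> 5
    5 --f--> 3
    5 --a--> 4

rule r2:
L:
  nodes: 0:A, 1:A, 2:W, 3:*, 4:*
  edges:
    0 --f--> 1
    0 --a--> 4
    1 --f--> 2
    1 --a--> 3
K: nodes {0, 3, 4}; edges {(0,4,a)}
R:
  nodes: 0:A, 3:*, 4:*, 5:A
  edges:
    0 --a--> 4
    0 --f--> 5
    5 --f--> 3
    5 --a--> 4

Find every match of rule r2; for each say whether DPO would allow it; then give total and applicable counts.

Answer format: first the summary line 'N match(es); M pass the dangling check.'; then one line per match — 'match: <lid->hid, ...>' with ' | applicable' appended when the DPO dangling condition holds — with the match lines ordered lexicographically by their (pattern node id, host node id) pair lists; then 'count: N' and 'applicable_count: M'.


2 match(es); 1 pass the dangling check.
match: 0->7, 1->3, 2->1, 3->2, 4->4
match: 0->15, 1->12, 2->10, 3->11, 4->13 | applicable
count: 2
applicable_count: 1


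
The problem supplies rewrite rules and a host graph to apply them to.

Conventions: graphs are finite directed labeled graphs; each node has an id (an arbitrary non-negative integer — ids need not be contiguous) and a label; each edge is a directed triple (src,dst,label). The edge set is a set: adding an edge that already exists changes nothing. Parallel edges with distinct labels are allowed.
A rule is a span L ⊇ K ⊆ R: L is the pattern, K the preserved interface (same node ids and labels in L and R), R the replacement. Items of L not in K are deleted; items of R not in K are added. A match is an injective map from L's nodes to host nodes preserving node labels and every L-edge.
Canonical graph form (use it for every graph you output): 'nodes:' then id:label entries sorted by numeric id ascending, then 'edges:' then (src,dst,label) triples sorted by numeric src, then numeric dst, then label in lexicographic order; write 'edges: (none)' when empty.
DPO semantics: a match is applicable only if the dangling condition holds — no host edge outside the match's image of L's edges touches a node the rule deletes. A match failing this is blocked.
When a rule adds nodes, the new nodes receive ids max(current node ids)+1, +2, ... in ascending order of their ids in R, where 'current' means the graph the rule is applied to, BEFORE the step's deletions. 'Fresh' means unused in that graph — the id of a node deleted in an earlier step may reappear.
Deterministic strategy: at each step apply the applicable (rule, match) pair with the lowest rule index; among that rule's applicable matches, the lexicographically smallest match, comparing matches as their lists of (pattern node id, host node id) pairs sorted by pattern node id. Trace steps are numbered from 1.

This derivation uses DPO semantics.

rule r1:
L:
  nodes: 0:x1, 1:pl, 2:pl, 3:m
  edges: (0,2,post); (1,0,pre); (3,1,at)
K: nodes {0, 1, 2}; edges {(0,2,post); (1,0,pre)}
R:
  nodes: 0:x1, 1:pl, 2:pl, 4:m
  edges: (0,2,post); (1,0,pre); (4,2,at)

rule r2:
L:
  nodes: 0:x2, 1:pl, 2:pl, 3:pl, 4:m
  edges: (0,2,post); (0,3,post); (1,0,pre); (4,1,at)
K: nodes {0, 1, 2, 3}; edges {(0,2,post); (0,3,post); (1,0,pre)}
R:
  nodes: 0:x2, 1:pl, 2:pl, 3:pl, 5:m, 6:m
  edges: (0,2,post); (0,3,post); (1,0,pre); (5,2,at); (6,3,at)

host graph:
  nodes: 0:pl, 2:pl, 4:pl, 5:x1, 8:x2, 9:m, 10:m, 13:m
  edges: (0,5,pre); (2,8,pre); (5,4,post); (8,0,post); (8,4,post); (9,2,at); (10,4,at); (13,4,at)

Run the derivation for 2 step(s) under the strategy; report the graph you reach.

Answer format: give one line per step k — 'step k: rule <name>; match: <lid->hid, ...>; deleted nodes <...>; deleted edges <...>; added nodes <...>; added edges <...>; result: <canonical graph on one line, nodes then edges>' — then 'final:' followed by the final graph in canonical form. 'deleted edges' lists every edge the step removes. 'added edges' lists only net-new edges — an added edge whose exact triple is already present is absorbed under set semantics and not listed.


step 1: rule r2; match: 0->8, 1->2, 2->0, 3->4, 4->9; deleted nodes 9; deleted edges (9,2,at); added nodes 14, 15; added edges (14,0,at); (15,4,at); result: nodes: 0:pl, 2:pl, 4:pl, 5:x1, 8:x2, 10:m, 13:m, 14:m, 15:m edges: (0,5,pre); (2,8,pre); (5,4,post); (8,0,post); (8,4,post); (10,4,at); (13,4,at); (14,0,at); (15,4,at)
step 2: rule r1; match: 0->5, 1->0, 2->4, 3->14; deleted nodes 14; deleted edges (14,0,at); added nodes 16; added edges (16,4,at); result: nodes: 0:pl, 2:pl, 4:pl, 5:x1, 8:x2, 10:m, 13:m, 15:m, 16:m edges: (0,5,pre); (2,8,pre); (5,4,post); (8,0,post); (8,4,post); (10,4,at); (13,4,at); (15,4,at); (16,4,at)
final:
nodes: 0:pl, 2:pl, 4:pl, 5:x1, 8:x2, 10:m, 13:m, 15:m, 16:m
edges: (0,5,pre); (2,8,pre); (5,4,post); (8,0,post); (8,4,post); (10,4,at); (13,4,at); (15,4,at); (16,4,at)


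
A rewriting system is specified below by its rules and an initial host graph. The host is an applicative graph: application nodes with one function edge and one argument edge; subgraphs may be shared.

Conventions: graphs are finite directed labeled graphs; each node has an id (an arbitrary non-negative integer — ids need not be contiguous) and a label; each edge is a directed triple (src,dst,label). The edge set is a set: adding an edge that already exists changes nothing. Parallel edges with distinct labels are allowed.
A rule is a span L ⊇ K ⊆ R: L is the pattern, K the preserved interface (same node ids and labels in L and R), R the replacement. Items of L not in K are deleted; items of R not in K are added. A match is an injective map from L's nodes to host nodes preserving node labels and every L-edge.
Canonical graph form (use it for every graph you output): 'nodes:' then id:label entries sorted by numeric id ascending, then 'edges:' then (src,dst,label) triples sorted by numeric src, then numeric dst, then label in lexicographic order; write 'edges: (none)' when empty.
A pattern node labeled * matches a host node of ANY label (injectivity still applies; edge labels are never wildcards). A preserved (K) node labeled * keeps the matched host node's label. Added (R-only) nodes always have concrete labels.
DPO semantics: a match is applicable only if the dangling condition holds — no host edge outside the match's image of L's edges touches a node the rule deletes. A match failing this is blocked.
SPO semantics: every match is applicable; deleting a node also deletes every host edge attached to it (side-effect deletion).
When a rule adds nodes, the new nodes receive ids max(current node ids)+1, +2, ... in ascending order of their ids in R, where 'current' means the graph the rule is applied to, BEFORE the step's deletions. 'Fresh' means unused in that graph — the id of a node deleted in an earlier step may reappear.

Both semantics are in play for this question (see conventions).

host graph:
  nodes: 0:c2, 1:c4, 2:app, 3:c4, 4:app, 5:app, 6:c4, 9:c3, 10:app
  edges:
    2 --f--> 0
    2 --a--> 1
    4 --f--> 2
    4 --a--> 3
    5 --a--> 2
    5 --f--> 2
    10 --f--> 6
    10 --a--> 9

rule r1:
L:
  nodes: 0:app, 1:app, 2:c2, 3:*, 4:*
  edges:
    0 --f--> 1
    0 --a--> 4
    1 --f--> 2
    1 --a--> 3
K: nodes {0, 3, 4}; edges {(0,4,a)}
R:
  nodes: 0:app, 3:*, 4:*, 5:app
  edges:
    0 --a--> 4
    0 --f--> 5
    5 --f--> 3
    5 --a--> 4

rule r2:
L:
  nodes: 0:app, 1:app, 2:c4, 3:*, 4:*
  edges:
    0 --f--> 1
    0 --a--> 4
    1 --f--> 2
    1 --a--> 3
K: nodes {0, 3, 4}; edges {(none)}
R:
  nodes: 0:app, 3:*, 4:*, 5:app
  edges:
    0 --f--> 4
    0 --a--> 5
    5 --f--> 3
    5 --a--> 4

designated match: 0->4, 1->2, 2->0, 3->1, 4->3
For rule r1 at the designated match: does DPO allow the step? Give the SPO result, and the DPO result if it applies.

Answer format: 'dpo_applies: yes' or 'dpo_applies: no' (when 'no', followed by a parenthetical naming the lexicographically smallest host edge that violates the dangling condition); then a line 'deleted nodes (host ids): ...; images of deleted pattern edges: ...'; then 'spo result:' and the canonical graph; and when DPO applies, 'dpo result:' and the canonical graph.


dpo_applies: no
(the rule deletes node 2, which keeps host edge (5,2,a) outside the match image — the dangling condition fails, DPO blocks; SPO proceeds and side-deletes such edges)
deleted nodes (host ids): 0, 2; images of deleted pattern edges: (2,0,f); (2,1,a); (4,2,f)
spo result:
nodes: 1:c4, 3:c4, 4:app, 5:app, 6:c4, 9:c3, 10:app, 11:app
edges: (4,3,a); (4,11,f); (10,6,f); (10,9,a); (11,1,f); (11,3,a)


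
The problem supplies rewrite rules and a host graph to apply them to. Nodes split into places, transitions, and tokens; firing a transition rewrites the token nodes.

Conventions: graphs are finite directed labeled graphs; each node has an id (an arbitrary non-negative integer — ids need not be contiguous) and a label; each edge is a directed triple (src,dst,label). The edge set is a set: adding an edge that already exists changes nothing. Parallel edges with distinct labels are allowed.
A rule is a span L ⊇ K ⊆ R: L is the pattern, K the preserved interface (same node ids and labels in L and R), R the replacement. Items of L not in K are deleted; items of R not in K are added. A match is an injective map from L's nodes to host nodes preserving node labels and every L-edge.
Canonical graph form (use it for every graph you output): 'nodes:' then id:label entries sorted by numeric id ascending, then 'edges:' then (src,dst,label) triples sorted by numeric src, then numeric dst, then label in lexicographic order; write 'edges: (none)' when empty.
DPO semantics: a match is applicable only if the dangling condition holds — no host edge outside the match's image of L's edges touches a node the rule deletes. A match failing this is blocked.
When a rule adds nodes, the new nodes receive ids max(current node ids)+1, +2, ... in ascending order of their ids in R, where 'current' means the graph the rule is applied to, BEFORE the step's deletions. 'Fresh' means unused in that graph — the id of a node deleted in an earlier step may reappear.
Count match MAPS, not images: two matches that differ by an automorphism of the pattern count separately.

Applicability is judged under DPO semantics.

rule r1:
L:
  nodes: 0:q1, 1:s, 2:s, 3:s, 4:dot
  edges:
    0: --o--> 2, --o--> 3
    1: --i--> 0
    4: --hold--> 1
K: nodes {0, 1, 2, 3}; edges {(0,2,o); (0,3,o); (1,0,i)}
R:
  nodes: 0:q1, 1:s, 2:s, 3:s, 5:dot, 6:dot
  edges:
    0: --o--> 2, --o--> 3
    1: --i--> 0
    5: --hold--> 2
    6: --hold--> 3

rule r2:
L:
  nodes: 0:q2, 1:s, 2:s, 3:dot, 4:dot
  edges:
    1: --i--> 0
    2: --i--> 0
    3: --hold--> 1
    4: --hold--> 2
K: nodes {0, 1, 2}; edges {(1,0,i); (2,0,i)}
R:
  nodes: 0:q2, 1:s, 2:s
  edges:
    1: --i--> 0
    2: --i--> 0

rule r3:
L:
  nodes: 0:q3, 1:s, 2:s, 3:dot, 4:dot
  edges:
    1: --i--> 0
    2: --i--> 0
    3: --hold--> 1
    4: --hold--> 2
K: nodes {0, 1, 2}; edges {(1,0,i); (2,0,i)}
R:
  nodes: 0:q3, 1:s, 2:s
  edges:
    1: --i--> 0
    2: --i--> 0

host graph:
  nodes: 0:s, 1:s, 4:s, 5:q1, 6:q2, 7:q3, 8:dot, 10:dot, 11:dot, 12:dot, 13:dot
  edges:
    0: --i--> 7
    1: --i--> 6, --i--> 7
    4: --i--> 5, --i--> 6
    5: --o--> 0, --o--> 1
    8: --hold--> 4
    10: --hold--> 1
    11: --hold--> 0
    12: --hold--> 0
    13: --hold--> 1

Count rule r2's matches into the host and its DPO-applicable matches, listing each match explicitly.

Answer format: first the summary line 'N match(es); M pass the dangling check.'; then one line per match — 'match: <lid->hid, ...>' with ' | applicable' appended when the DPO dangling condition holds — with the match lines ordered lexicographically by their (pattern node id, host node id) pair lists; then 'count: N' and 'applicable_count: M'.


4 match(es); 4 pass the dangling check.
match: 0->6, 1->1, 2->4, 3->10, 4->8 | applicable
match: 0->6, 1->1, 2->4, 3->13, 4->8 | applicable
match: 0->6, 1->4, 2->1, 3->8, 4->10 | applicable
match: 0->6, 1->4, 2->1, 3->8, 4->13 | applicable
count: 4
applicable_count: 4


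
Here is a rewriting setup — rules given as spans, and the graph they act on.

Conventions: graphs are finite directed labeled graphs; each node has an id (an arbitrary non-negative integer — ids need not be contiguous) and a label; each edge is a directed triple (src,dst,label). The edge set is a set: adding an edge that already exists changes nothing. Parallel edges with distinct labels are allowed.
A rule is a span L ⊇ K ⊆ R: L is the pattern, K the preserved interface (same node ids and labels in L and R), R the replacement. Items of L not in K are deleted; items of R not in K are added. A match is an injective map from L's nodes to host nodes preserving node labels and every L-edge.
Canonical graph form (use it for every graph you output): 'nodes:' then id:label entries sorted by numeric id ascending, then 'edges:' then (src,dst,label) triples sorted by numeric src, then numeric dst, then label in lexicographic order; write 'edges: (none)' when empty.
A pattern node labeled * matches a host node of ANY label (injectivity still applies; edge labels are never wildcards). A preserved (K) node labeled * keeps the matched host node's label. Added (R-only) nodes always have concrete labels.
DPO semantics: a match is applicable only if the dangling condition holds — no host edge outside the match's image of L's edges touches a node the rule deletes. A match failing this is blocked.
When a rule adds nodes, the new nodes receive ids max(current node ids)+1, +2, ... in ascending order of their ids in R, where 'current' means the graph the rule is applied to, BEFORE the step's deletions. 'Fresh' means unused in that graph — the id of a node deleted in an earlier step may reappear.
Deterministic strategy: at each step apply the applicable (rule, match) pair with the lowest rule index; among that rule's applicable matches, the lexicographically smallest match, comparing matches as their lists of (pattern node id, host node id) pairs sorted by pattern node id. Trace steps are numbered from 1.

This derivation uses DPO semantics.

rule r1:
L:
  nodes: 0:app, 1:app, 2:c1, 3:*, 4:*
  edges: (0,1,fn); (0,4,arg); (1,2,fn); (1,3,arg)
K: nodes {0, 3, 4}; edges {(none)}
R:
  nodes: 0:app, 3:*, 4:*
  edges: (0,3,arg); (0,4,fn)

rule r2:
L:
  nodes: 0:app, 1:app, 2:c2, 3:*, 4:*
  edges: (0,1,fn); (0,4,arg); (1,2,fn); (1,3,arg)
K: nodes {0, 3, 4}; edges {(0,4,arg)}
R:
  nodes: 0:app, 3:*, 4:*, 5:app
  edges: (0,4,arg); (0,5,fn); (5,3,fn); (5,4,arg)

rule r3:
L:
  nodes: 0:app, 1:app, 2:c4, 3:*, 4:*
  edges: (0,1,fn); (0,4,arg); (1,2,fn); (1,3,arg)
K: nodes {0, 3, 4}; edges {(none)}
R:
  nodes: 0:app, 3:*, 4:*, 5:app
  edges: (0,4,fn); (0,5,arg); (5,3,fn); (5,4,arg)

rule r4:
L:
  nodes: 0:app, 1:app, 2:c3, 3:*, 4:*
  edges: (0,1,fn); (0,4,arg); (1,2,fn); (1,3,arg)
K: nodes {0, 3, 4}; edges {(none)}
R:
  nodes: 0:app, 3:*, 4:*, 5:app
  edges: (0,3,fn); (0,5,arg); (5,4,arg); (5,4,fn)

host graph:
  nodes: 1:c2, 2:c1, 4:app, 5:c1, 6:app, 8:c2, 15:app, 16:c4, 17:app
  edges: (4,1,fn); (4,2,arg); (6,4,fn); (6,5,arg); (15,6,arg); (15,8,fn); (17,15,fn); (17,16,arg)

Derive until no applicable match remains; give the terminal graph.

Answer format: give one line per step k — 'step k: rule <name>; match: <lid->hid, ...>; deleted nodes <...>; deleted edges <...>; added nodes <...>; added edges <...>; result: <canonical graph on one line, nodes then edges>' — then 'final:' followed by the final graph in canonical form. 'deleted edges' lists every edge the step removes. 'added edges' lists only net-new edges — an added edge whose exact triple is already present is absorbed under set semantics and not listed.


step 1: rule r2; match: 0->6, 1->4, 2->1, 3->2, 4->5; deleted nodes 1, 4; deleted edges (4,1,fn); (4,2,arg); (6,4,fn); added nodes 18; added edges (6,18,fn); (18,2,fn); (18,5,arg); result: nodes: 2:c1, 5:c1, 6:app, 8:c2, 15:app, 16:c4, 17:app, 18:app edges: (6,5,arg); (6,18,fn); (15,6,arg); (15,8,fn); (17,15,fn); (17,16,arg); (18,2,fn); (18,5,arg)
step 2: rule r2; match: 0->17, 1->15, 2->8, 3->6, 4->16; deleted nodes 8, 15; deleted edges (15,6,arg); (15,8,fn); (17,15,fn); added nodes 19; added edges (17,19,fn); (19,6,fn); (19,16,arg); result: nodes: 2:c1, 5:c1, 6:app, 16:c4, 17:app, 18:app, 19:app edges: (6,5,arg); (6,18,fn); (17,16,arg); (17,19,fn); (18,2,fn); (18,5,arg); (19,6,fn); (19,16,arg)
final:
nodes: 2:c1, 5:c1, 6:app, 16:c4, 17:app, 18:app, 19:app
edges: (6,5,arg); (6,18,fn); (17,16,arg); (17,19,fn); (18,2,fn); (18,5,arg); (19,6,fn); (19,16,arg)


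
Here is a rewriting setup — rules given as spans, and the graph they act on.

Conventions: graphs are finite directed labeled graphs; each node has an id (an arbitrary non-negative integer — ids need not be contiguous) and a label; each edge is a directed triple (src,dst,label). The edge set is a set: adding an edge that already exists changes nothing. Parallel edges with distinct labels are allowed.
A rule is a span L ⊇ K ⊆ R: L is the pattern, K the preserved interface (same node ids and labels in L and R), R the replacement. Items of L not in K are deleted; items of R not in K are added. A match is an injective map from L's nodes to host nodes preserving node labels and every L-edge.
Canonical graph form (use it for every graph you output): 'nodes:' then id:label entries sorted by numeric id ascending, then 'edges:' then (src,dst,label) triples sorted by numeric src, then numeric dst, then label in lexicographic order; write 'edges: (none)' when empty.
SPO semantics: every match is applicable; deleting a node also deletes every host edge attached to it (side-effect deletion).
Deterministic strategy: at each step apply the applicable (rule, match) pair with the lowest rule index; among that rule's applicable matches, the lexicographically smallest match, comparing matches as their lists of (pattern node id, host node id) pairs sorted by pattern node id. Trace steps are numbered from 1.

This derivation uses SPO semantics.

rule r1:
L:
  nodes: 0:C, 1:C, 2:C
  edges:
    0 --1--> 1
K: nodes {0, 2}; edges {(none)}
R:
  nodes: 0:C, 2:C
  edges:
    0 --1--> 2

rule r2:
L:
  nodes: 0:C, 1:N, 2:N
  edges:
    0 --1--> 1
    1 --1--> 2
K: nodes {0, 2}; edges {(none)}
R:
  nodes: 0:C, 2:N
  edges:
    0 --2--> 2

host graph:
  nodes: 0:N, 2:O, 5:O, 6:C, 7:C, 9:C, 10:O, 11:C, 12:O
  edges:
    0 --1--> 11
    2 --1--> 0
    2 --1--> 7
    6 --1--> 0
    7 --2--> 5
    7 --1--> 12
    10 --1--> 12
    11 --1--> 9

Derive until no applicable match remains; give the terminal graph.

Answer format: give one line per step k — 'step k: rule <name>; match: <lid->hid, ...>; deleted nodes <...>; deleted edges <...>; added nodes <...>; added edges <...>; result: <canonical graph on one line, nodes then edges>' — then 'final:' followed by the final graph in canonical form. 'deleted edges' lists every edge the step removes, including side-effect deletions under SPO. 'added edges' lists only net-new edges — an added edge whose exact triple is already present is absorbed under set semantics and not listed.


step 1: rule r1; match: 0->11, 1->9, 2->6; deleted nodes 9; deleted edges (11,9,1); added nodes (none); added edges (11,6,1); result: nodes: 0:N, 2:O, 5:O, 6:C, 7:C, 10:O, 11:C, 12:O edges: (0,11,1); (2,0,1); (2,7,1); (6,0,1); (7,5,2); (7,12,1); (10,12,1); (11,6,1)
step 2: rule r1; match: 0->11, 1->6, 2->7; deleted nodes 6; deleted edges (6,0,1); (11,6,1); added nodes (none); added edges (11,7,1); result: nodes: 0:N, 2:O, 5:O, 7:C, 10:O, 11:C, 12:O edges: (0,11,1); (2,0,1); (2,7,1); (7,5,2); (7,12,1); (10,12,1); (11,7,1)
final:
nodes: 0:N, 2:O, 5:O, 7:C, 10:O, 11:C, 12:O
edges: (0,11,1); (2,0,1); (2,7,1); (7,5,2); (7,12,1); (10,12,1); (11,7,1)


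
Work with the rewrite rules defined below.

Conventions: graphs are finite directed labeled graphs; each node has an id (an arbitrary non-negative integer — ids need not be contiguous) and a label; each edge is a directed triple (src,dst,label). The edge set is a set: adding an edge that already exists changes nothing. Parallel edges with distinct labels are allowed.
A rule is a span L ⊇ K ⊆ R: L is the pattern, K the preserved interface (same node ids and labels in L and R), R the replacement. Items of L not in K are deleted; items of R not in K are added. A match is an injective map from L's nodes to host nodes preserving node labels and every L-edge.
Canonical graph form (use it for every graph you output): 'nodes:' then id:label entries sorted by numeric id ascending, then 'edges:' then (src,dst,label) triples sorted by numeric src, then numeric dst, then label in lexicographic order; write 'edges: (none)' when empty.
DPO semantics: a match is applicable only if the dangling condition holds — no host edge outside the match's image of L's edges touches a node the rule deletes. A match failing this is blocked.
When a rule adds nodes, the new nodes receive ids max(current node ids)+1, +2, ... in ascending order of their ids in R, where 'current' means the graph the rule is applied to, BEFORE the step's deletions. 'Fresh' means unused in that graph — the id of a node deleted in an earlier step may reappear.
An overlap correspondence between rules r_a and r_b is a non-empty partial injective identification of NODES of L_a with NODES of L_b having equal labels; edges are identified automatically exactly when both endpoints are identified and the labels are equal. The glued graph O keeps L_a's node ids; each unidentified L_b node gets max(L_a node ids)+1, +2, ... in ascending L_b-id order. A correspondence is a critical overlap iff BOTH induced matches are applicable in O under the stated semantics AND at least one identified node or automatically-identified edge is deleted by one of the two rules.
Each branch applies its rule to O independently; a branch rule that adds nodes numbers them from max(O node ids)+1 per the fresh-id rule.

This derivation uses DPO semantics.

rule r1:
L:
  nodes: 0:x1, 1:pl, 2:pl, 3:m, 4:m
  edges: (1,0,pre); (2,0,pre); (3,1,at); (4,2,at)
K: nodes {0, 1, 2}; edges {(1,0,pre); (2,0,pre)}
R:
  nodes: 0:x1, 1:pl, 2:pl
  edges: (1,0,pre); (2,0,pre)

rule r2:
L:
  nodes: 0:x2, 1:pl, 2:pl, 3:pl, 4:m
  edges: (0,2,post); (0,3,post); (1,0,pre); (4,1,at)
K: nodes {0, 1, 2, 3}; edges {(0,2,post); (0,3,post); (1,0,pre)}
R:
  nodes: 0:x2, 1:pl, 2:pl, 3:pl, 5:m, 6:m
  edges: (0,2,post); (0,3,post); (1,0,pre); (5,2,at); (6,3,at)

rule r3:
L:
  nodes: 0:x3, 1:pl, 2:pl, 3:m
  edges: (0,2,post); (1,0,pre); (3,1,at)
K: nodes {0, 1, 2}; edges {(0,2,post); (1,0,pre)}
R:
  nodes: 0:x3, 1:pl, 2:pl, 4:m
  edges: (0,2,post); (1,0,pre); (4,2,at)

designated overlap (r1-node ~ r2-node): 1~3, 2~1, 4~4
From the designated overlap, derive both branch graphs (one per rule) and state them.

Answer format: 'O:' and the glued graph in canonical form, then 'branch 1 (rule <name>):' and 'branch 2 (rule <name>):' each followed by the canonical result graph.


O:
nodes: 0:x1, 1:pl, 2:pl, 3:m, 4:m, 5:x2, 6:pl
edges: (1,0,pre); (2,0,pre); (2,5,pre); (3,1,at); (4,2,at); (5,1,post); (5,6,post)
branch 1 (rule r1):
nodes: 0:x1, 1:pl, 2:pl, 5:x2, 6:pl
edges: (1,0,pre); (2,0,pre); (2,5,pre); (5,1,post); (5,6,post)
branch 2 (rule r2):
nodes: 0:x1, 1:pl, 2:pl, 3:m, 5:x2, 6:pl, 7:m, 8:m
edges: (1,0,pre); (2,0,pre); (2,5,pre); (3,1,at); (5,1,post); (5,6,post); (7,6,at); (8,1,at)
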